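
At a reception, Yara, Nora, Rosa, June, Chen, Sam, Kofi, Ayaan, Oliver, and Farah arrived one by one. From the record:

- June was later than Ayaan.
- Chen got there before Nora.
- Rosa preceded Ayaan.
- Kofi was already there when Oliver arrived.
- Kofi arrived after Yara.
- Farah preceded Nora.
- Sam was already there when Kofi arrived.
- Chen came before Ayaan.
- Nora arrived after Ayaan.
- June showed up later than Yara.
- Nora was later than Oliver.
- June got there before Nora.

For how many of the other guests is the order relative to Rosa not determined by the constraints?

6

Forced after Rosa: Ayaan, June, and Nora.
That leaves Chen, Farah, Kofi, Oliver, Sam, and Yara with no forced order relative to Rosa — 6.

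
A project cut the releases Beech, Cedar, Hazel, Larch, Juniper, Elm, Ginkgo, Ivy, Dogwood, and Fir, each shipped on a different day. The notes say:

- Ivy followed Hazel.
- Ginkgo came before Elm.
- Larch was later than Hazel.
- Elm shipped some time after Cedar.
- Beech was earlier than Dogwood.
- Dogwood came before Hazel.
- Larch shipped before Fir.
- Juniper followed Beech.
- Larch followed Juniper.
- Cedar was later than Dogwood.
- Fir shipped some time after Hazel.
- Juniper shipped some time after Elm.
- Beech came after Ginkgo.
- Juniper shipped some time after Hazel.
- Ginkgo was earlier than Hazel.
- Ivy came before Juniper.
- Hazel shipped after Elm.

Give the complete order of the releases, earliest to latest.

The constraints fix every adjacent pair, so only one ordering works:
Ginkgo → Beech → Dogwood → Cedar → Elm → Hazel → Ivy → Juniper → Larch → Fir.

Ginkgo, Beech, Dogwood, Cedar, Elm, Hazel, Ivy, Juniper, Larch, Fir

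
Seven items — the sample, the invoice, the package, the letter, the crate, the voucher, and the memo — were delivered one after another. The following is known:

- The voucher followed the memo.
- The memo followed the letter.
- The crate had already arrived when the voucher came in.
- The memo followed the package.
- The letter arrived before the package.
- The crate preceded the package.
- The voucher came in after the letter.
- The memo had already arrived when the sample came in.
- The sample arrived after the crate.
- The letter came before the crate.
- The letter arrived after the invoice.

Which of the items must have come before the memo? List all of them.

Directly stated before the memo: the letter and the package.
The crate reaches the memo via the crate → the package → the memo.
The invoice reaches the memo via the invoice → the letter → the memo.
No chain forces the sample (or any of the others) ahead of the memo.

the crate, the invoice, the letter, the package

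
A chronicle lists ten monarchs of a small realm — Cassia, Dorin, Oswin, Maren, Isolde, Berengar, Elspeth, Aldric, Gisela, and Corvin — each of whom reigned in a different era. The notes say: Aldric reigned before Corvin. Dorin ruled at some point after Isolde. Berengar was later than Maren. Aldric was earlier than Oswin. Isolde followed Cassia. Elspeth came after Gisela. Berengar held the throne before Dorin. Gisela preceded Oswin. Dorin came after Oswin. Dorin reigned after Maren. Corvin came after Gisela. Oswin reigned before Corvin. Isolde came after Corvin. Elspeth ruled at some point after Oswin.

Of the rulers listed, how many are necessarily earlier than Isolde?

Directly stated before Isolde: Cassia and Corvin.
Aldric reaches Isolde via Aldric → Corvin → Isolde.
Gisela reaches Isolde via Gisela → Corvin → Isolde.
Oswin reaches Isolde via Oswin → Corvin → Isolde.
That's Aldric, Cassia, Corvin, Gisela, and Oswin — 5 in all.

5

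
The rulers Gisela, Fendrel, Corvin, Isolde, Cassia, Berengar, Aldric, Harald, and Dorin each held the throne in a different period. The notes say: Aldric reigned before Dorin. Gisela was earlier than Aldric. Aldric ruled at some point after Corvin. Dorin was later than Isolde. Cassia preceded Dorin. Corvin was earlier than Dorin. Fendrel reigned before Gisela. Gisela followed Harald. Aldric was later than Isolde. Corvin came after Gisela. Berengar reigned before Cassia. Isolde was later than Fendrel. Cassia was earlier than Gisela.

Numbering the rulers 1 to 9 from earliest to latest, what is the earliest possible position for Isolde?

2

Fendrel must come before Isolde — 1 forced predecessor.
Nothing else is forced ahead of Isolde, so their earliest slot is position 1 + 1 = 2.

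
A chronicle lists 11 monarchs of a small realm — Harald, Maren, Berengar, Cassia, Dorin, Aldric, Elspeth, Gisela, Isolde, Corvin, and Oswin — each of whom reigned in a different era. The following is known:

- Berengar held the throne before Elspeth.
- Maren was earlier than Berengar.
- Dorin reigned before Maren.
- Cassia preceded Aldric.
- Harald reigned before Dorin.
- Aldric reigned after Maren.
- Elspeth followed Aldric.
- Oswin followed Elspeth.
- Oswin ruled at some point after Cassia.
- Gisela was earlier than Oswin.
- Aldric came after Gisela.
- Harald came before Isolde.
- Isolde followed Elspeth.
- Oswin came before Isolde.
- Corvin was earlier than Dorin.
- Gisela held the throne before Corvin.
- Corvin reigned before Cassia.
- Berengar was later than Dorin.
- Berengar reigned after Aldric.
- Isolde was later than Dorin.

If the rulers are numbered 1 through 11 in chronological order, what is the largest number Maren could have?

Maren must come before Aldric, Berengar, Elspeth, Isolde, and Oswin — 5 rulers forced after them.
Everything else can be placed before Maren in some valid order, so Maren can sit as late as position 11 − 5 = 6.

6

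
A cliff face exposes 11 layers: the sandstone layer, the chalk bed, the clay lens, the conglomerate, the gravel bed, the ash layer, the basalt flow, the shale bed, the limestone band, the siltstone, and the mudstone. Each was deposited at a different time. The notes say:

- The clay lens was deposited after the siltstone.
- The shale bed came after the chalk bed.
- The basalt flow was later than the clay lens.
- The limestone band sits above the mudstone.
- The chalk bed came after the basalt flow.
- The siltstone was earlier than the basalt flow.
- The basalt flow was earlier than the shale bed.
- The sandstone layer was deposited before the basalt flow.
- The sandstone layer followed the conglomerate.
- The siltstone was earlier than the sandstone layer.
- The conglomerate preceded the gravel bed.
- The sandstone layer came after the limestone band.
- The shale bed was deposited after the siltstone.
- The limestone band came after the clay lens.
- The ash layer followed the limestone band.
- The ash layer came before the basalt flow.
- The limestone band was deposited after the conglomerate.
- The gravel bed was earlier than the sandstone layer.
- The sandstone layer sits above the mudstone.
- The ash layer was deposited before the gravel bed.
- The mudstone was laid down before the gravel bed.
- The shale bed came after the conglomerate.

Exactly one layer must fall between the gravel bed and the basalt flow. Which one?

the sandstone layer

Tracing the constraints gives the gravel bed → the sandstone layer → the basalt flow, so the sandstone layer sits after the gravel bed and before the basalt flow.
No other layer is forced both after the gravel bed and before the basalt flow.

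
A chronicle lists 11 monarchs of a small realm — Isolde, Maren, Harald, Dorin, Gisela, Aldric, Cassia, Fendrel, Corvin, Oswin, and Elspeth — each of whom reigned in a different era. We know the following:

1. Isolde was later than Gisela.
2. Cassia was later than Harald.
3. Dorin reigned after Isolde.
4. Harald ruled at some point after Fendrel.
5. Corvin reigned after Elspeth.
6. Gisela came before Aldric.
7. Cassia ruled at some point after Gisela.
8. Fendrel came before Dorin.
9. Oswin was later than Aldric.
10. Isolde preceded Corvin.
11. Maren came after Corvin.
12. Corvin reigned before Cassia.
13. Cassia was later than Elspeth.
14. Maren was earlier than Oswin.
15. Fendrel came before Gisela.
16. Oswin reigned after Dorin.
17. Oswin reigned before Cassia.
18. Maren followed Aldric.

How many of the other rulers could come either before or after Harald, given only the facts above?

8

Forced before Harald: Fendrel; forced after Harald: Cassia.
That leaves Aldric, Corvin, Dorin, Elspeth, Gisela, Isolde, Maren, and Oswin with no forced order relative to Harald — 8.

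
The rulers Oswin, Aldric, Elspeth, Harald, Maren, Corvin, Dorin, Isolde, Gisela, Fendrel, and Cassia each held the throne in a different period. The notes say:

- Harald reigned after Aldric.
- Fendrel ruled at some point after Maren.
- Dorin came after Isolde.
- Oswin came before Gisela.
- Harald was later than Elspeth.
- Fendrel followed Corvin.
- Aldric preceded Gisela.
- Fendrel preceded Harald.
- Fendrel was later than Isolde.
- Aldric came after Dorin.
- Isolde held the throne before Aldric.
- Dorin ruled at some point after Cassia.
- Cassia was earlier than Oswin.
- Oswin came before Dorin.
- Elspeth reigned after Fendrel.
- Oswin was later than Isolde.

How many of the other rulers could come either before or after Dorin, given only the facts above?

4

Forced before Dorin: Cassia, Isolde, and Oswin; forced after Dorin: Aldric, Gisela, and Harald.
That leaves Corvin, Elspeth, Fendrel, and Maren with no forced order relative to Dorin — 4.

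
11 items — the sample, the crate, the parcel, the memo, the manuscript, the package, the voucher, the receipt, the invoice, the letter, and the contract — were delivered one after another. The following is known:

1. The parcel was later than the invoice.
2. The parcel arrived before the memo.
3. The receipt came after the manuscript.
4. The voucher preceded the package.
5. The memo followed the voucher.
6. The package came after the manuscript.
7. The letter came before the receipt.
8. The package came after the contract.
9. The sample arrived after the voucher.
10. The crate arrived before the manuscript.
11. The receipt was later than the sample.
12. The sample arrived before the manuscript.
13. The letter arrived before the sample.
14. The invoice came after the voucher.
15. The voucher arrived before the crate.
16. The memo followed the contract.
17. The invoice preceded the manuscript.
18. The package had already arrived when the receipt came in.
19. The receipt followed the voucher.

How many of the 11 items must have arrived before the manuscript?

Directly stated before the manuscript: the crate, the invoice, and the sample.
The letter reaches the manuscript via the letter → the sample → the manuscript.
The voucher reaches the manuscript via the voucher → the invoice → the manuscript.
That's the crate, the invoice, the letter, the sample, and the voucher — 5 in all.

5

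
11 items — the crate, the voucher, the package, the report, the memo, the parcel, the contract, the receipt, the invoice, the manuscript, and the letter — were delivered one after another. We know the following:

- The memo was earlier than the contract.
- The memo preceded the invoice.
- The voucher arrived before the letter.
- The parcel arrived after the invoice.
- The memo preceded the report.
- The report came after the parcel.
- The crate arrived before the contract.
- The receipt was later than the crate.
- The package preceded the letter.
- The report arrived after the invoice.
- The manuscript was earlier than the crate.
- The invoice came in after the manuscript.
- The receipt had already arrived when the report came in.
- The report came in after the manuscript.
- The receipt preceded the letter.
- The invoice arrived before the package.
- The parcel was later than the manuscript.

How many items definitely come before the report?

6

Directly stated before the report: the invoice, the manuscript, the memo, the parcel, and the receipt.
The crate reaches the report via the crate → the receipt → the report.
No chain forces the package (or any of the others) ahead of the report.
That's the crate, the invoice, the manuscript, the memo, the parcel, and the receipt — 6 in all.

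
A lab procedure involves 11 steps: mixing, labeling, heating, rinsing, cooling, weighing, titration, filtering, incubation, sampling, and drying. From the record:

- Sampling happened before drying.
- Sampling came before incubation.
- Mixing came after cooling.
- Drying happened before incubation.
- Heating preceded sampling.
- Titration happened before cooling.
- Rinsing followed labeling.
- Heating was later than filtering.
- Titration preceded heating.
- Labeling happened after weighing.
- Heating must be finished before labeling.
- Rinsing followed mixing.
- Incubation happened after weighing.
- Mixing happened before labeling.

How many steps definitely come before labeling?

6

Directly stated before labeling: heating, mixing, and weighing.
Cooling reaches labeling via cooling → mixing → labeling.
Filtering reaches labeling via filtering → heating → labeling.
Titration reaches labeling via titration → heating → labeling.
No chain forces incubation (or any of the others) ahead of labeling.
That's cooling, filtering, heating, mixing, titration, and weighing — 6 in all.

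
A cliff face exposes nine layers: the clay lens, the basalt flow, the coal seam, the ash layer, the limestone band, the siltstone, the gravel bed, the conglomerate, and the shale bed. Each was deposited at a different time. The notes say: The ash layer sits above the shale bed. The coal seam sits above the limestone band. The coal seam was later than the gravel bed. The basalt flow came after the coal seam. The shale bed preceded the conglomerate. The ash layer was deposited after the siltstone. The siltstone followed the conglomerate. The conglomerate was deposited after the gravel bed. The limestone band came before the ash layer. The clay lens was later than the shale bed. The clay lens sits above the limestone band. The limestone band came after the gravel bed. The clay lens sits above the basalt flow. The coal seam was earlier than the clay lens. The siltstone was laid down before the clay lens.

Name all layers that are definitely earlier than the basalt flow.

Directly stated before the basalt flow: the coal seam.
The gravel bed reaches the basalt flow via the gravel bed → the coal seam → the basalt flow.
The limestone band reaches the basalt flow via the limestone band → the coal seam → the basalt flow.

the coal seam, the gravel bed, the limestone band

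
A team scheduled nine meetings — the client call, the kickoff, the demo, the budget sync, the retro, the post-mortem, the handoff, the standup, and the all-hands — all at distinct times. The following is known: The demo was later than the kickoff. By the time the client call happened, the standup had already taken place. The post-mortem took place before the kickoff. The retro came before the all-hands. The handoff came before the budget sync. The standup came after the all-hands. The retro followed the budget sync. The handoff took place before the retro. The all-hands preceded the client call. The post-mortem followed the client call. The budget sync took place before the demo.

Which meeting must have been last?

Every other meeting has a chain of constraints placing it before the demo, so the demo is last.

the demo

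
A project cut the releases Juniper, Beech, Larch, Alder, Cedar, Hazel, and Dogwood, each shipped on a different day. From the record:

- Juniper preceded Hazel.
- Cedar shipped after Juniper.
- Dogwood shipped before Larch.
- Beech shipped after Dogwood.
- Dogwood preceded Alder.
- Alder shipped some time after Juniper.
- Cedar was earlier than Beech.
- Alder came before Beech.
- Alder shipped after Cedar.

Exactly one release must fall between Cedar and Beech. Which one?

Tracing the constraints gives Cedar → Alder → Beech, so Alder sits after Cedar and before Beech.
No other release is forced both after Cedar and before Beech.

Alder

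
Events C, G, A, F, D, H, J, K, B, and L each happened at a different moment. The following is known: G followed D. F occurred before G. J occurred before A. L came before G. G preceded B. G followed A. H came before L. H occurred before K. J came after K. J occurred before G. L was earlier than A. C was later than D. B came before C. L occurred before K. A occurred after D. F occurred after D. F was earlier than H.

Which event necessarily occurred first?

D has a chain of constraints placing it before every other event, so D must be first.

D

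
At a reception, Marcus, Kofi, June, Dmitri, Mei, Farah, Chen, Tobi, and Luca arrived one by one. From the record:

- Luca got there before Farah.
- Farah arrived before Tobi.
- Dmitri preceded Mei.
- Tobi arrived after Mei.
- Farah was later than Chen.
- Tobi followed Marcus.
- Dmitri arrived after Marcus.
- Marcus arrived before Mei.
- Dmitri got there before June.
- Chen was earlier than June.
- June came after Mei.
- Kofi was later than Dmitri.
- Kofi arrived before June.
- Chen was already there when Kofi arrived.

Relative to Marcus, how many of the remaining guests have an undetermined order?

3

Forced after Marcus: Dmitri, June, Kofi, Mei, and Tobi.
That leaves Chen, Farah, and Luca with no forced order relative to Marcus — 3.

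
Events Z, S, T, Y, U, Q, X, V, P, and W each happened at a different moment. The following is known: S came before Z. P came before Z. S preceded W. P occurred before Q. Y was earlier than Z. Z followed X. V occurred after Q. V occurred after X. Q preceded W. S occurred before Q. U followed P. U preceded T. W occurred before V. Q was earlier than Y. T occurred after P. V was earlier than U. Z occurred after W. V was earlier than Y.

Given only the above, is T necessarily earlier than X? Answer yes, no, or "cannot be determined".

no

Tracing the constraints gives X → V → U → T, so X must come before T.
That means T cannot be before X.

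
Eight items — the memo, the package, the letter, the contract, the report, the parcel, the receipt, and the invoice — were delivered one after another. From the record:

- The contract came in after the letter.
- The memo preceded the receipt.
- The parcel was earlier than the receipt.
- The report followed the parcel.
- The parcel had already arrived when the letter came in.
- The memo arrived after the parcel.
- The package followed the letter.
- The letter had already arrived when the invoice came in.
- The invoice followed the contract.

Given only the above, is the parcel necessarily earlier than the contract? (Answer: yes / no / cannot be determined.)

yes

Chain the constraints: the parcel → the letter → the contract. Each link is directly stated, so the parcel comes before the contract.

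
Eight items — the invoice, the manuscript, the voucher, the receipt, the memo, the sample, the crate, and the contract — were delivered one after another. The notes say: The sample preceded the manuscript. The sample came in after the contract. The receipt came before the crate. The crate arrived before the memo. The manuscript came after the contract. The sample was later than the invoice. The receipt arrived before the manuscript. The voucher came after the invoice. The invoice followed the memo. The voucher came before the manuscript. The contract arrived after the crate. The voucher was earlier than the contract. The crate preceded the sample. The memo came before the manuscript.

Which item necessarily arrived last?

Every other item has a chain of constraints placing it before the manuscript, so the manuscript is last.

the manuscript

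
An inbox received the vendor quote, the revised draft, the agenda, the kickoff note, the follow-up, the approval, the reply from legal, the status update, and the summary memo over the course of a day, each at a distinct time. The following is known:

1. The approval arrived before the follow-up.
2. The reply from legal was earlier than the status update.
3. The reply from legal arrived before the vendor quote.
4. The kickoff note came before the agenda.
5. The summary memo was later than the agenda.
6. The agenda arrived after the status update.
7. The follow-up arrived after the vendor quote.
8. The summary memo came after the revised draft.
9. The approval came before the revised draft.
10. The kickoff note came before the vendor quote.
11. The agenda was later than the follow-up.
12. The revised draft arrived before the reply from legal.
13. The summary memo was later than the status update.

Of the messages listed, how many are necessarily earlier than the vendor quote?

4

Directly stated before the vendor quote: the kickoff note and the reply from legal.
The approval reaches the vendor quote via the approval → the revised draft → the reply from legal → the vendor quote.
The revised draft reaches the vendor quote via the revised draft → the reply from legal → the vendor quote.
No chain forces the agenda (or any of the others) ahead of the vendor quote.
That's the approval, the kickoff note, the reply from legal, and the revised draft — 4 in all.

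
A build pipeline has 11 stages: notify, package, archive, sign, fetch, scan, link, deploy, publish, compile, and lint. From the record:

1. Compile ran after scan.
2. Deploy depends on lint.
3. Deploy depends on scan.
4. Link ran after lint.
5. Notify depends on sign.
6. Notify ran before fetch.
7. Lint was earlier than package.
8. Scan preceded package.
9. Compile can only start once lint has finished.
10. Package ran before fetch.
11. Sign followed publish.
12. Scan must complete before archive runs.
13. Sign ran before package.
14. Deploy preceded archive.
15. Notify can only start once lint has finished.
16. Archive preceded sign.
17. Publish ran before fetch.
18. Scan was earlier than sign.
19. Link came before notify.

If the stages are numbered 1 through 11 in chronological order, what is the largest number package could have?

Package must come before fetch — 1 stage forced after it.
Everything else can be placed before package in some valid order, so package can sit as late as position 11 − 1 = 10.

10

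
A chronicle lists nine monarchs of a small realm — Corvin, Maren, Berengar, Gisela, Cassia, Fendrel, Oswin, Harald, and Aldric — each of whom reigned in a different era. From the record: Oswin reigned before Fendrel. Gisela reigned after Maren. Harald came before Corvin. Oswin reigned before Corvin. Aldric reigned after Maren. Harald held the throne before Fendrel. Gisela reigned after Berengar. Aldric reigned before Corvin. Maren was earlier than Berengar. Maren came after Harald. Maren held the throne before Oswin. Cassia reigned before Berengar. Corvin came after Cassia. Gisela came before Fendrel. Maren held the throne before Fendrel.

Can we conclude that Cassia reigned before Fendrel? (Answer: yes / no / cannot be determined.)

yes

Chain the constraints: Cassia → Berengar → Gisela → Fendrel. Each link is directly stated, so Cassia comes before Fendrel.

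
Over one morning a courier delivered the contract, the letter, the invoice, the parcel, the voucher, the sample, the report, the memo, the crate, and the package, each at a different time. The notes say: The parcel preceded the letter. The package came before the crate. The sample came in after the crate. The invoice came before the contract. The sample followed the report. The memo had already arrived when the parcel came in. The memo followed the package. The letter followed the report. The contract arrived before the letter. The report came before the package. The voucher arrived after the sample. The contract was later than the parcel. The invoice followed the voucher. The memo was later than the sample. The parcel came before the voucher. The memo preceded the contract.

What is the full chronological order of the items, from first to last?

the report, the package, the crate, the sample, the memo, the parcel, the voucher, the invoice, the contract, the letter

The constraints fix every adjacent pair, so only one ordering works:
the report → the package → the crate → the sample → the memo → the parcel → the voucher → the invoice → the contract → the letter.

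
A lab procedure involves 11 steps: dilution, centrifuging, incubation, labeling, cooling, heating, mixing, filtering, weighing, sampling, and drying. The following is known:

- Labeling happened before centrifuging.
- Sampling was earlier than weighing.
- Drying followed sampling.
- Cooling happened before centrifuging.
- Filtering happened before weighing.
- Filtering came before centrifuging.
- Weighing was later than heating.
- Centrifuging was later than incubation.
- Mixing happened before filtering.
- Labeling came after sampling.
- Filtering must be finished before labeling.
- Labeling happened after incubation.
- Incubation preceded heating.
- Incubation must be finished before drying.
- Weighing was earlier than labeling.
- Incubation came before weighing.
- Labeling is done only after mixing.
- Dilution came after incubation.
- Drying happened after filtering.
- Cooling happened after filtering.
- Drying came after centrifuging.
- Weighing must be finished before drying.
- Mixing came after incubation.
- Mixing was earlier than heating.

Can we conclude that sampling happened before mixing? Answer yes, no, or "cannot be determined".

No chain of stated constraints runs from sampling to mixing, and none runs from mixing to sampling either.
So the relative order of sampling and mixing is not fixed by the given facts.

cannot be determined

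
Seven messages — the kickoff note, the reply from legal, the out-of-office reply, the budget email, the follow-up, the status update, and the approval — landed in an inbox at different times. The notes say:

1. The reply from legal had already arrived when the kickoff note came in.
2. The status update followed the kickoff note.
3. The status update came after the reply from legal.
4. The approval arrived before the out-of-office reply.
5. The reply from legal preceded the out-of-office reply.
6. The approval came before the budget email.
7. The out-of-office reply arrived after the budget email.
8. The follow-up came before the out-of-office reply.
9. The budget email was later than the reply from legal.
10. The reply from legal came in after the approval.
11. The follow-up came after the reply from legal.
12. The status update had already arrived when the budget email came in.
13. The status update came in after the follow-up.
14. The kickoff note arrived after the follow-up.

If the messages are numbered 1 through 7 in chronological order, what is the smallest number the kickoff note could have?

4

The approval, the follow-up, and the reply from legal must all come before the kickoff note — 3 forced predecessors.
Nothing else is forced ahead of the kickoff note, so its earliest slot is position 3 + 1 = 4.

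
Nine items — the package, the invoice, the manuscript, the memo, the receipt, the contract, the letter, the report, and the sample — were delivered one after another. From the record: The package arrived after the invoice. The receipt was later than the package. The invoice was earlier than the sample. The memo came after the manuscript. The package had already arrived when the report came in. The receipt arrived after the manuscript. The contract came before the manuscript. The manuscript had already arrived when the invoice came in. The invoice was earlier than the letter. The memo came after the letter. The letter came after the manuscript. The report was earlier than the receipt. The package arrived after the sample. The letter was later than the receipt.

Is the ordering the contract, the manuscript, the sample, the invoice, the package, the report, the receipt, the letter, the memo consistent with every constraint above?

no

The constraints require the invoice before the sample, but in the proposed sequence the sample appears ahead of the invoice. That one violation is enough.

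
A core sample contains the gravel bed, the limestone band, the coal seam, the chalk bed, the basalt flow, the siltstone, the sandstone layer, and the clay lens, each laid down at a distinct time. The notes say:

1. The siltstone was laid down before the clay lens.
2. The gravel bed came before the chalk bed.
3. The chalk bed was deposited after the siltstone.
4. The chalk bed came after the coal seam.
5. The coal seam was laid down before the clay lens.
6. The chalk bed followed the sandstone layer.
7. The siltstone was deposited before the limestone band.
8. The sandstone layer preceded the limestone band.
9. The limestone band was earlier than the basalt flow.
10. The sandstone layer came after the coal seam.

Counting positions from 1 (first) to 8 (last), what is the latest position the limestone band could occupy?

The limestone band must come before the basalt flow — 1 layer forced after it.
Everything else can be placed before the limestone band in some valid order, so the limestone band can sit as late as position 8 − 1 = 7.

7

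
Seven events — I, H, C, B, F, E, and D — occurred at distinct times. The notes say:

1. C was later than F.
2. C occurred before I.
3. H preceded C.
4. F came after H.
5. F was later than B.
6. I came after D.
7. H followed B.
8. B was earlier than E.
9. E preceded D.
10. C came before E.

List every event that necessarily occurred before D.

B, C, E, F, H

Directly stated before D: E.
B reaches D via B → E → D.
C reaches D via C → E → D.
F reaches D via F → C → E → D.
Likewise H reaches D by chaining the stated constraints.
No chain forces I ahead of D.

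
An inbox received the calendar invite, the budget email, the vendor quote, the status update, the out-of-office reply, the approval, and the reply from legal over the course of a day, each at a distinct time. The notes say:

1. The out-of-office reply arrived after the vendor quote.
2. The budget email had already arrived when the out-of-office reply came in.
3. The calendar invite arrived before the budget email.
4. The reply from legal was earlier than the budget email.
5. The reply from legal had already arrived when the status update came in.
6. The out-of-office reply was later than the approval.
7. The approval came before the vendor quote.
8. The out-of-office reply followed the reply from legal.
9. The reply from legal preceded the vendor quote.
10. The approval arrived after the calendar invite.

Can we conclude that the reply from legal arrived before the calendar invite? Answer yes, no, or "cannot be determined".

cannot be determined

No chain of stated constraints runs from the reply from legal to the calendar invite, and none runs from the calendar invite to the reply from legal either.
So the relative order of the reply from legal and the calendar invite is not fixed by the given facts.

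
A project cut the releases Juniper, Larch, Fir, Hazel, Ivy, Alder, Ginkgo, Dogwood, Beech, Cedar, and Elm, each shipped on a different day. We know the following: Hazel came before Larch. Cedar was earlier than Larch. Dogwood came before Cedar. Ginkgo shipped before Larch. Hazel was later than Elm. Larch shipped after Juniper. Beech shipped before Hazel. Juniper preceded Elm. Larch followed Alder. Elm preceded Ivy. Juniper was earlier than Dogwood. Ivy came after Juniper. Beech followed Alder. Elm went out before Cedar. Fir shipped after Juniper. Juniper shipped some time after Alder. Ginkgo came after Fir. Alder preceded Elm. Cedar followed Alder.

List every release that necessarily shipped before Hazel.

Alder, Beech, Elm, Juniper

Directly stated before Hazel: Beech and Elm.
Alder reaches Hazel via Alder → Elm → Hazel.
Juniper reaches Hazel via Juniper → Elm → Hazel.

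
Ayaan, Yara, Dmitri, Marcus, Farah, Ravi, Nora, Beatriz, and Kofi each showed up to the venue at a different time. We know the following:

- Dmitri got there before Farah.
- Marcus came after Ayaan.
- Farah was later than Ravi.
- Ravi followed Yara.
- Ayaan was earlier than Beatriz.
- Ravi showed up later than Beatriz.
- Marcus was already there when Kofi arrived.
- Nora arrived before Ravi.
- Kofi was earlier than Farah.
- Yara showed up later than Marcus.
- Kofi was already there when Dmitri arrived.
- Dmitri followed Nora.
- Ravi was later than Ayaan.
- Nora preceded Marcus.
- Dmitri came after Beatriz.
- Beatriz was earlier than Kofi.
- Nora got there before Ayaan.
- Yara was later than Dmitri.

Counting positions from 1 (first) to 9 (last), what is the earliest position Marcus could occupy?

Ayaan and Nora must both come before Marcus — 2 forced predecessors.
Nothing else is forced ahead of Marcus, so their earliest slot is position 2 + 1 = 3.

3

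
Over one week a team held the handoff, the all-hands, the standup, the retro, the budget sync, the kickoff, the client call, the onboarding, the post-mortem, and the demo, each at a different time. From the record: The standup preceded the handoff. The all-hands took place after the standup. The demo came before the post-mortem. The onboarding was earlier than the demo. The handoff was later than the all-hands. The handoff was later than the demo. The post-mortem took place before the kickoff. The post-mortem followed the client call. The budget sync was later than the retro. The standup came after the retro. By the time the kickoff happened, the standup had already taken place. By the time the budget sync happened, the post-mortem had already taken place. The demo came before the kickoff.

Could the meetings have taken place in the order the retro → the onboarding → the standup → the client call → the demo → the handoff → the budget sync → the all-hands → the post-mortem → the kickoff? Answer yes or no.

The constraints require the post-mortem before the budget sync, but in the proposed sequence the budget sync appears ahead of the post-mortem. That one violation is enough.

no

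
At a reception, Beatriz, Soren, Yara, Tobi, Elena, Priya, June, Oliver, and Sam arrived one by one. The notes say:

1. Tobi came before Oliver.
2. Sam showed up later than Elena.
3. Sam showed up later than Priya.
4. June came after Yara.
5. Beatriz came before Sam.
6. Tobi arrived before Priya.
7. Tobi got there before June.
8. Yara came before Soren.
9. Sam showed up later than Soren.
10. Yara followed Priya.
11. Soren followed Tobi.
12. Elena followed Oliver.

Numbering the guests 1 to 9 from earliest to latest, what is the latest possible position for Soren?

Soren must come before Sam — 1 guest forced after them.
Everything else can be placed before Soren in some valid order, so Soren can sit as late as position 9 − 1 = 8.

8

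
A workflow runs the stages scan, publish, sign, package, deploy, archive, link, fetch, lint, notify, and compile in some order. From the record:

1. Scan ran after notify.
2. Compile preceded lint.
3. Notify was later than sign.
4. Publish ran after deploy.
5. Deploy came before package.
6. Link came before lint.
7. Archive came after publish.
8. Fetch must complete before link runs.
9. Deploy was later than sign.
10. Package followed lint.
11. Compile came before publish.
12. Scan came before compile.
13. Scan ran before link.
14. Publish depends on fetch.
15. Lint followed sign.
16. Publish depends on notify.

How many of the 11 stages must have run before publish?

6

Directly stated before publish: compile, deploy, fetch, and notify.
Scan reaches publish via scan → compile → publish.
Sign reaches publish via sign → notify → publish.
No chain forces link (or any of the others) ahead of publish.
That's compile, deploy, fetch, notify, scan, and sign — 6 in all.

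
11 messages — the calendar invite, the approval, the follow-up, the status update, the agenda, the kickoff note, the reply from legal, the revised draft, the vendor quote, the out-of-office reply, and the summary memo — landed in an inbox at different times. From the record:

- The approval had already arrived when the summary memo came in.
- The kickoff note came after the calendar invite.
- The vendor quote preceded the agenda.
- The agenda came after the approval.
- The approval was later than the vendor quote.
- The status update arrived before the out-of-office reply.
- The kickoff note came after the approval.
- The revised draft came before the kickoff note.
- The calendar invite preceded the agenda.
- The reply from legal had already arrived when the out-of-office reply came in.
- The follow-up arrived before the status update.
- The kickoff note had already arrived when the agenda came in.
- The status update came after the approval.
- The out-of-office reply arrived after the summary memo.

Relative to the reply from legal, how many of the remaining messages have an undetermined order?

9

Forced after the reply from legal: the out-of-office reply.
That leaves the agenda, the approval, the calendar invite, the follow-up, the kickoff note, the revised draft, the status update, the summary memo, and the vendor quote with no forced order relative to the reply from legal — 9.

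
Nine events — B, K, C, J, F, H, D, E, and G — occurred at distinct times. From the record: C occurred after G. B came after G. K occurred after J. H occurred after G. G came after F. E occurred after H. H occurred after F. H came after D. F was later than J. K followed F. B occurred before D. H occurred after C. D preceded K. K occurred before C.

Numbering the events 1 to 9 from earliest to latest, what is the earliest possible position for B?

4

F, G, and J must all come before B — 3 forced predecessors.
Nothing else is forced ahead of B, so its earliest slot is position 3 + 1 = 4.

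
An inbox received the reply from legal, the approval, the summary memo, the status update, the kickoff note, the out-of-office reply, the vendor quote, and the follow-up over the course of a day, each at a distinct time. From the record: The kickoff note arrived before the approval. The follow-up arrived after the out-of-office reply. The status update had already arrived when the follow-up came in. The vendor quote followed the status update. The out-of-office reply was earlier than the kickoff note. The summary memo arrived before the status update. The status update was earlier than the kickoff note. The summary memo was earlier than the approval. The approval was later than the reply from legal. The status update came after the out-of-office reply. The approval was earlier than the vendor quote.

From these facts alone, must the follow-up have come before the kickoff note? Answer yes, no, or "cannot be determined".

No chain of stated constraints runs from the follow-up to the kickoff note, and none runs from the kickoff note to the follow-up either.
So the relative order of the follow-up and the kickoff note is not fixed by the given facts.

cannot be determined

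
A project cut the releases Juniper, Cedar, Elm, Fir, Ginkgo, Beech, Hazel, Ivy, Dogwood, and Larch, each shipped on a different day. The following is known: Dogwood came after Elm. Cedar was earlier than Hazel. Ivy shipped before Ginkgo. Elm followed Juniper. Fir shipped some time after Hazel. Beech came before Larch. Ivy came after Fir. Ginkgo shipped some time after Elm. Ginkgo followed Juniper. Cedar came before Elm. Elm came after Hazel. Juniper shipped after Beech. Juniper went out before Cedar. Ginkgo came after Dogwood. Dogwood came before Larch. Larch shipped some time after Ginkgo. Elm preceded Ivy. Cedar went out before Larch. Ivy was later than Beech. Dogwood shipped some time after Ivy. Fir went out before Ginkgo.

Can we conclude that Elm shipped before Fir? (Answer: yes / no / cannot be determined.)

cannot be determined

No chain of stated constraints runs from Elm to Fir, and none runs from Fir to Elm either.
So the relative order of Elm and Fir is not fixed by the given facts.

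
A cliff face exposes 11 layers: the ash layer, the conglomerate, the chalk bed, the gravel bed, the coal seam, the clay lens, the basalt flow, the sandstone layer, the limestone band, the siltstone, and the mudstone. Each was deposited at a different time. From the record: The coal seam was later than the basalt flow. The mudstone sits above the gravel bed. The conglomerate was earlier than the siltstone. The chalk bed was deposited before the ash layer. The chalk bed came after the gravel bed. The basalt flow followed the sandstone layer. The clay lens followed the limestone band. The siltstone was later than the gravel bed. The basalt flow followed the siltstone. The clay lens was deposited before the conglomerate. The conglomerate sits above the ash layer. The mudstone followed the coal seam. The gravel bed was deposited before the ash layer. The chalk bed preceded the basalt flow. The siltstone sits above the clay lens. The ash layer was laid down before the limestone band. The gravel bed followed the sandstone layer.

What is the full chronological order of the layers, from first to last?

The constraints fix every adjacent pair, so only one ordering works:
the sandstone layer → the gravel bed → the chalk bed → the ash layer → the limestone band → the clay lens → the conglomerate → the siltstone → the basalt flow → the coal seam → the mudstone.

the sandstone layer, the gravel bed, the chalk bed, the ash layer, the limestone band, the clay lens, the conglomerate, the siltstone, the basalt flow, the coal seam, the mudstone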